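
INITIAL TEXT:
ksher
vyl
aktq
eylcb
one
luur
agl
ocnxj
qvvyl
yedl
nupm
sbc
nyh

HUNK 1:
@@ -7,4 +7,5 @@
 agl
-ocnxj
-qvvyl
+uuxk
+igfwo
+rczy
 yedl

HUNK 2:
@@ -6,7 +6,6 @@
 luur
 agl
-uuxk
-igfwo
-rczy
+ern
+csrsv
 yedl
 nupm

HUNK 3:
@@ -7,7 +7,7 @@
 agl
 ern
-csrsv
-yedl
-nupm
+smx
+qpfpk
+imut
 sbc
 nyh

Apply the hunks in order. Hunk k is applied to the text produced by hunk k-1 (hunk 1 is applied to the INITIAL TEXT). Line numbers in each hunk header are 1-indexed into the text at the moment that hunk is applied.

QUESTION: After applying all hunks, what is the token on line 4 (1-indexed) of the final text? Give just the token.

Answer: eylcb

Derivation:
Hunk 1: at line 7 remove [ocnxj,qvvyl] add [uuxk,igfwo,rczy] -> 14 lines: ksher vyl aktq eylcb one luur agl uuxk igfwo rczy yedl nupm sbc nyh
Hunk 2: at line 6 remove [uuxk,igfwo,rczy] add [ern,csrsv] -> 13 lines: ksher vyl aktq eylcb one luur agl ern csrsv yedl nupm sbc nyh
Hunk 3: at line 7 remove [csrsv,yedl,nupm] add [smx,qpfpk,imut] -> 13 lines: ksher vyl aktq eylcb one luur agl ern smx qpfpk imut sbc nyh
Final line 4: eylcb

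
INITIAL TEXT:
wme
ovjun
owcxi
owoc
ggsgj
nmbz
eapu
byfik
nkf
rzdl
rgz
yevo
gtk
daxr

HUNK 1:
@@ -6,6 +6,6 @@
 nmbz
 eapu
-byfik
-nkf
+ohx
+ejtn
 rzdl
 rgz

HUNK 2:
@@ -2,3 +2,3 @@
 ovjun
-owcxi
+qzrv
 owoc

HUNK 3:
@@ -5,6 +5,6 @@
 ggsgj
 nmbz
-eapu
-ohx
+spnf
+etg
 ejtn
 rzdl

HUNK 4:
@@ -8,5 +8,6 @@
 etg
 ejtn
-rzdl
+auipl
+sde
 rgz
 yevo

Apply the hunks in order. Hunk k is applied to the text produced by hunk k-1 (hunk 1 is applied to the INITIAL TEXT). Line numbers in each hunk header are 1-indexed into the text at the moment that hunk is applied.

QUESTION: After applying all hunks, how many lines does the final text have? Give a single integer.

Hunk 1: at line 6 remove [byfik,nkf] add [ohx,ejtn] -> 14 lines: wme ovjun owcxi owoc ggsgj nmbz eapu ohx ejtn rzdl rgz yevo gtk daxr
Hunk 2: at line 2 remove [owcxi] add [qzrv] -> 14 lines: wme ovjun qzrv owoc ggsgj nmbz eapu ohx ejtn rzdl rgz yevo gtk daxr
Hunk 3: at line 5 remove [eapu,ohx] add [spnf,etg] -> 14 lines: wme ovjun qzrv owoc ggsgj nmbz spnf etg ejtn rzdl rgz yevo gtk daxr
Hunk 4: at line 8 remove [rzdl] add [auipl,sde] -> 15 lines: wme ovjun qzrv owoc ggsgj nmbz spnf etg ejtn auipl sde rgz yevo gtk daxr
Final line count: 15

Answer: 15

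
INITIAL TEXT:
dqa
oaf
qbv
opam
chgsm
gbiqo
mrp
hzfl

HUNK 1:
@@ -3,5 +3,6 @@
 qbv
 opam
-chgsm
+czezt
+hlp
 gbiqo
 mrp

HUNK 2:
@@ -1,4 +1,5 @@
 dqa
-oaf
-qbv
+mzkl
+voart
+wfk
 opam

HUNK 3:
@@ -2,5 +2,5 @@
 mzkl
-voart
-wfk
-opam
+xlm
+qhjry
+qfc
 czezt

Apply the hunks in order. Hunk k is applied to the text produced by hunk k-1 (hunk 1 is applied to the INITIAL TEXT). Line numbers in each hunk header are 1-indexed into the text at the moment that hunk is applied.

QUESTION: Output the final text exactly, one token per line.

Hunk 1: at line 3 remove [chgsm] add [czezt,hlp] -> 9 lines: dqa oaf qbv opam czezt hlp gbiqo mrp hzfl
Hunk 2: at line 1 remove [oaf,qbv] add [mzkl,voart,wfk] -> 10 lines: dqa mzkl voart wfk opam czezt hlp gbiqo mrp hzfl
Hunk 3: at line 2 remove [voart,wfk,opam] add [xlm,qhjry,qfc] -> 10 lines: dqa mzkl xlm qhjry qfc czezt hlp gbiqo mrp hzfl

Answer: dqa
mzkl
xlm
qhjry
qfc
czezt
hlp
gbiqo
mrp
hzfl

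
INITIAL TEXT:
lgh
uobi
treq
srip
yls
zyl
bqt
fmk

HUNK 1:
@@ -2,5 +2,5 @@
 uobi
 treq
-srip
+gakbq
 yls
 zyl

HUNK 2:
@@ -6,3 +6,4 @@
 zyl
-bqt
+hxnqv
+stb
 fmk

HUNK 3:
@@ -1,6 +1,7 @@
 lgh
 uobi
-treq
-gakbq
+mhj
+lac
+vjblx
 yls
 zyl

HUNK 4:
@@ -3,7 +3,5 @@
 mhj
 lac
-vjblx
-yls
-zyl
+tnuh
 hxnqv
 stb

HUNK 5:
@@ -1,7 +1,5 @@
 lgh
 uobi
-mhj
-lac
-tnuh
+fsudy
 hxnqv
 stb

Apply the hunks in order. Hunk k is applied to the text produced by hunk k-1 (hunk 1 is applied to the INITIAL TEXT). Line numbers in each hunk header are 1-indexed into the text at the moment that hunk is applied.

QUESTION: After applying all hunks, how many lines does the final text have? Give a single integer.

Answer: 6

Derivation:
Hunk 1: at line 2 remove [srip] add [gakbq] -> 8 lines: lgh uobi treq gakbq yls zyl bqt fmk
Hunk 2: at line 6 remove [bqt] add [hxnqv,stb] -> 9 lines: lgh uobi treq gakbq yls zyl hxnqv stb fmk
Hunk 3: at line 1 remove [treq,gakbq] add [mhj,lac,vjblx] -> 10 lines: lgh uobi mhj lac vjblx yls zyl hxnqv stb fmk
Hunk 4: at line 3 remove [vjblx,yls,zyl] add [tnuh] -> 8 lines: lgh uobi mhj lac tnuh hxnqv stb fmk
Hunk 5: at line 1 remove [mhj,lac,tnuh] add [fsudy] -> 6 lines: lgh uobi fsudy hxnqv stb fmk
Final line count: 6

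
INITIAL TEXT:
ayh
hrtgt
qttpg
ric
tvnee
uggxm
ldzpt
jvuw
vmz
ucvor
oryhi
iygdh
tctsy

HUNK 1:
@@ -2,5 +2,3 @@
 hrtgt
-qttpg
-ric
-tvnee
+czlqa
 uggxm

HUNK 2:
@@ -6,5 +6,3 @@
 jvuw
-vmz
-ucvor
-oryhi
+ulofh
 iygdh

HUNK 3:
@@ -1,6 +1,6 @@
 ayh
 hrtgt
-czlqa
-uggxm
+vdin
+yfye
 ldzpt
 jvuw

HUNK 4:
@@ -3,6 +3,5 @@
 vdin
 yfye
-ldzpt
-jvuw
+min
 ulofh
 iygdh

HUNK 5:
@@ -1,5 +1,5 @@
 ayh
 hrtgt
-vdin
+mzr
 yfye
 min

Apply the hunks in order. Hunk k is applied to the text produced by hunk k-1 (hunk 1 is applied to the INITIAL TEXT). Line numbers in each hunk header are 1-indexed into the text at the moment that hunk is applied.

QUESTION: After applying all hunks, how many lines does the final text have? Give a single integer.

Hunk 1: at line 2 remove [qttpg,ric,tvnee] add [czlqa] -> 11 lines: ayh hrtgt czlqa uggxm ldzpt jvuw vmz ucvor oryhi iygdh tctsy
Hunk 2: at line 6 remove [vmz,ucvor,oryhi] add [ulofh] -> 9 lines: ayh hrtgt czlqa uggxm ldzpt jvuw ulofh iygdh tctsy
Hunk 3: at line 1 remove [czlqa,uggxm] add [vdin,yfye] -> 9 lines: ayh hrtgt vdin yfye ldzpt jvuw ulofh iygdh tctsy
Hunk 4: at line 3 remove [ldzpt,jvuw] add [min] -> 8 lines: ayh hrtgt vdin yfye min ulofh iygdh tctsy
Hunk 5: at line 1 remove [vdin] add [mzr] -> 8 lines: ayh hrtgt mzr yfye min ulofh iygdh tctsy
Final line count: 8

Answer: 8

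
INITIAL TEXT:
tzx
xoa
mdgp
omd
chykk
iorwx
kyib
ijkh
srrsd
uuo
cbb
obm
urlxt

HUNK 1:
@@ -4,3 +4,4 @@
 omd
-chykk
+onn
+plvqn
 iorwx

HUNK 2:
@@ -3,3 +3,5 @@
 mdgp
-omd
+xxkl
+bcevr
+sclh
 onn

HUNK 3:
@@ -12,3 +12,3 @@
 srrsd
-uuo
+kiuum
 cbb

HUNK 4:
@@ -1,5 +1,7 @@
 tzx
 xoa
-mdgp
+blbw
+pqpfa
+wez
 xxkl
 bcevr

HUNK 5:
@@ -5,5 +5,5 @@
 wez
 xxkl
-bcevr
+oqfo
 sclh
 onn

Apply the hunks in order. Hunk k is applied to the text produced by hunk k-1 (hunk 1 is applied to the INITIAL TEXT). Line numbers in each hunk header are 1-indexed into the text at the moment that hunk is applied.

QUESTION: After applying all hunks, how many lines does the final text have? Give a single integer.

Hunk 1: at line 4 remove [chykk] add [onn,plvqn] -> 14 lines: tzx xoa mdgp omd onn plvqn iorwx kyib ijkh srrsd uuo cbb obm urlxt
Hunk 2: at line 3 remove [omd] add [xxkl,bcevr,sclh] -> 16 lines: tzx xoa mdgp xxkl bcevr sclh onn plvqn iorwx kyib ijkh srrsd uuo cbb obm urlxt
Hunk 3: at line 12 remove [uuo] add [kiuum] -> 16 lines: tzx xoa mdgp xxkl bcevr sclh onn plvqn iorwx kyib ijkh srrsd kiuum cbb obm urlxt
Hunk 4: at line 1 remove [mdgp] add [blbw,pqpfa,wez] -> 18 lines: tzx xoa blbw pqpfa wez xxkl bcevr sclh onn plvqn iorwx kyib ijkh srrsd kiuum cbb obm urlxt
Hunk 5: at line 5 remove [bcevr] add [oqfo] -> 18 lines: tzx xoa blbw pqpfa wez xxkl oqfo sclh onn plvqn iorwx kyib ijkh srrsd kiuum cbb obm urlxt
Final line count: 18

Answer: 18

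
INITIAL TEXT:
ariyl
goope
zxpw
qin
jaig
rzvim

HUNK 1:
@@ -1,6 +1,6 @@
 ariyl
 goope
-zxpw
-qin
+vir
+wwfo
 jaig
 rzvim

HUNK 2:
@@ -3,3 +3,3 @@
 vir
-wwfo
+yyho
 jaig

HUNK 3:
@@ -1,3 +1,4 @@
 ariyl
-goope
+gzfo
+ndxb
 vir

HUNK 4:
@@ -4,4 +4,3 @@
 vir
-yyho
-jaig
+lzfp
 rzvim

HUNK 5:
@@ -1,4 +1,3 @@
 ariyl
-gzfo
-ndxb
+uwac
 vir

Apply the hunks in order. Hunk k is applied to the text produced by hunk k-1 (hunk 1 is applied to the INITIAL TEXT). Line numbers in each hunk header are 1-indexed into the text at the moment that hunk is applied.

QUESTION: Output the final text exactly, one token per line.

Hunk 1: at line 1 remove [zxpw,qin] add [vir,wwfo] -> 6 lines: ariyl goope vir wwfo jaig rzvim
Hunk 2: at line 3 remove [wwfo] add [yyho] -> 6 lines: ariyl goope vir yyho jaig rzvim
Hunk 3: at line 1 remove [goope] add [gzfo,ndxb] -> 7 lines: ariyl gzfo ndxb vir yyho jaig rzvim
Hunk 4: at line 4 remove [yyho,jaig] add [lzfp] -> 6 lines: ariyl gzfo ndxb vir lzfp rzvim
Hunk 5: at line 1 remove [gzfo,ndxb] add [uwac] -> 5 lines: ariyl uwac vir lzfp rzvim

Answer: ariyl
uwac
vir
lzfp
rzvim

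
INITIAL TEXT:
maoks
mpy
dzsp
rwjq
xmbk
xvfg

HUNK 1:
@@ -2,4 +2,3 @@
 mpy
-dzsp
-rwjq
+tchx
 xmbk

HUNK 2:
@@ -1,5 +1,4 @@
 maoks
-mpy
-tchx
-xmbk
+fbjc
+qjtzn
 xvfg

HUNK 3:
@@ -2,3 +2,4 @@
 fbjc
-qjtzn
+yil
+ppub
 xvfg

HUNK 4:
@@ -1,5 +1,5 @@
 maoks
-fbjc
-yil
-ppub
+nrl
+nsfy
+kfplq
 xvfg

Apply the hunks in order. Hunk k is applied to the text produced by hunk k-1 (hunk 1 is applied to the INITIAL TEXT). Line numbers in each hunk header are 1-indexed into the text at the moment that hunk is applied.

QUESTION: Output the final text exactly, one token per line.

Hunk 1: at line 2 remove [dzsp,rwjq] add [tchx] -> 5 lines: maoks mpy tchx xmbk xvfg
Hunk 2: at line 1 remove [mpy,tchx,xmbk] add [fbjc,qjtzn] -> 4 lines: maoks fbjc qjtzn xvfg
Hunk 3: at line 2 remove [qjtzn] add [yil,ppub] -> 5 lines: maoks fbjc yil ppub xvfg
Hunk 4: at line 1 remove [fbjc,yil,ppub] add [nrl,nsfy,kfplq] -> 5 lines: maoks nrl nsfy kfplq xvfg

Answer: maoks
nrl
nsfy
kfplq
xvfg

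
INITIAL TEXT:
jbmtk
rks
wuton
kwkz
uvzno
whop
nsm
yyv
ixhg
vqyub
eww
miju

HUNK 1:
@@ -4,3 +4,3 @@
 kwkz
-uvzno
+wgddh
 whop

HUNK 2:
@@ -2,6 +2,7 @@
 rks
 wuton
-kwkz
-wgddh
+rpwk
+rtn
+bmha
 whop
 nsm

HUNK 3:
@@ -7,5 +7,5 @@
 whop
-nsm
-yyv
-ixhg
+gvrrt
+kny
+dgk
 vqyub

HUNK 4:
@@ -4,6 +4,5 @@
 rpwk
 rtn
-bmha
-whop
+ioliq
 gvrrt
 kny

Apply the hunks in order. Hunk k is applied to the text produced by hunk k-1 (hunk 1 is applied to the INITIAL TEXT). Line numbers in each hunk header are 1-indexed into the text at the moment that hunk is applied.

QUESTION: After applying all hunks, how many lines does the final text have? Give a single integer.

Answer: 12

Derivation:
Hunk 1: at line 4 remove [uvzno] add [wgddh] -> 12 lines: jbmtk rks wuton kwkz wgddh whop nsm yyv ixhg vqyub eww miju
Hunk 2: at line 2 remove [kwkz,wgddh] add [rpwk,rtn,bmha] -> 13 lines: jbmtk rks wuton rpwk rtn bmha whop nsm yyv ixhg vqyub eww miju
Hunk 3: at line 7 remove [nsm,yyv,ixhg] add [gvrrt,kny,dgk] -> 13 lines: jbmtk rks wuton rpwk rtn bmha whop gvrrt kny dgk vqyub eww miju
Hunk 4: at line 4 remove [bmha,whop] add [ioliq] -> 12 lines: jbmtk rks wuton rpwk rtn ioliq gvrrt kny dgk vqyub eww miju
Final line count: 12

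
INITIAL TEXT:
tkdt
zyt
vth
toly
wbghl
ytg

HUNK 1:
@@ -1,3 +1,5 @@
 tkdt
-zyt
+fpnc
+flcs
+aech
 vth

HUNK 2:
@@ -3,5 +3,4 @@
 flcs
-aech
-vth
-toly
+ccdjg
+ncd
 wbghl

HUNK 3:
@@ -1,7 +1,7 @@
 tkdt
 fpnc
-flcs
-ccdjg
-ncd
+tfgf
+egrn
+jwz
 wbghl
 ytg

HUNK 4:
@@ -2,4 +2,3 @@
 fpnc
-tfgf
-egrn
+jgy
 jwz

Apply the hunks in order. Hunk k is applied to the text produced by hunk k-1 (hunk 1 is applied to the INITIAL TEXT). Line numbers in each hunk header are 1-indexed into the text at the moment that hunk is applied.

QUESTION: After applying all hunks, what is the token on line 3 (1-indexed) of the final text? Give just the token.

Answer: jgy

Derivation:
Hunk 1: at line 1 remove [zyt] add [fpnc,flcs,aech] -> 8 lines: tkdt fpnc flcs aech vth toly wbghl ytg
Hunk 2: at line 3 remove [aech,vth,toly] add [ccdjg,ncd] -> 7 lines: tkdt fpnc flcs ccdjg ncd wbghl ytg
Hunk 3: at line 1 remove [flcs,ccdjg,ncd] add [tfgf,egrn,jwz] -> 7 lines: tkdt fpnc tfgf egrn jwz wbghl ytg
Hunk 4: at line 2 remove [tfgf,egrn] add [jgy] -> 6 lines: tkdt fpnc jgy jwz wbghl ytg
Final line 3: jgy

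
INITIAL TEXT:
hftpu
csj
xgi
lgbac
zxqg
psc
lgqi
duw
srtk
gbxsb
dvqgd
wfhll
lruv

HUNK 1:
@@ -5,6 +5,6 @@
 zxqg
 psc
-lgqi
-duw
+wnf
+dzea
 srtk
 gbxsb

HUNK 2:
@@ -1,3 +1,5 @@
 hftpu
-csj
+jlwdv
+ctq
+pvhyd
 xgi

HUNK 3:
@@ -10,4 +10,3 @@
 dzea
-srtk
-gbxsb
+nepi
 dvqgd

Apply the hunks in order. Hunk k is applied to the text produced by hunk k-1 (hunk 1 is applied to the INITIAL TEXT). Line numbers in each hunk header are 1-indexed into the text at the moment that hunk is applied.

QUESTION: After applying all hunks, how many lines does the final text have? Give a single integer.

Hunk 1: at line 5 remove [lgqi,duw] add [wnf,dzea] -> 13 lines: hftpu csj xgi lgbac zxqg psc wnf dzea srtk gbxsb dvqgd wfhll lruv
Hunk 2: at line 1 remove [csj] add [jlwdv,ctq,pvhyd] -> 15 lines: hftpu jlwdv ctq pvhyd xgi lgbac zxqg psc wnf dzea srtk gbxsb dvqgd wfhll lruv
Hunk 3: at line 10 remove [srtk,gbxsb] add [nepi] -> 14 lines: hftpu jlwdv ctq pvhyd xgi lgbac zxqg psc wnf dzea nepi dvqgd wfhll lruv
Final line count: 14

Answer: 14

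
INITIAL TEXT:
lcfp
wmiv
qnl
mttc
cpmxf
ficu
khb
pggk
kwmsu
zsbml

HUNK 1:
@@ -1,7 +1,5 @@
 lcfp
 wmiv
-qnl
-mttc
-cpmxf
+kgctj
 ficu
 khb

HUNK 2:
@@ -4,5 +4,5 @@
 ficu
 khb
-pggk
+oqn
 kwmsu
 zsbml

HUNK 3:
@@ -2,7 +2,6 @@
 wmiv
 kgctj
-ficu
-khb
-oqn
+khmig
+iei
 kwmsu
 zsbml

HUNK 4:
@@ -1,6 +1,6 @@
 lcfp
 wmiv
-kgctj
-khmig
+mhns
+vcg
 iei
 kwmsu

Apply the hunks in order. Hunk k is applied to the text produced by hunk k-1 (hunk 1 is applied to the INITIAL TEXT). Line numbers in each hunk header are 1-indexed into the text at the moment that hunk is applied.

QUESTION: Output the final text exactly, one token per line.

Hunk 1: at line 1 remove [qnl,mttc,cpmxf] add [kgctj] -> 8 lines: lcfp wmiv kgctj ficu khb pggk kwmsu zsbml
Hunk 2: at line 4 remove [pggk] add [oqn] -> 8 lines: lcfp wmiv kgctj ficu khb oqn kwmsu zsbml
Hunk 3: at line 2 remove [ficu,khb,oqn] add [khmig,iei] -> 7 lines: lcfp wmiv kgctj khmig iei kwmsu zsbml
Hunk 4: at line 1 remove [kgctj,khmig] add [mhns,vcg] -> 7 lines: lcfp wmiv mhns vcg iei kwmsu zsbml

Answer: lcfp
wmiv
mhns
vcg
iei
kwmsu
zsbml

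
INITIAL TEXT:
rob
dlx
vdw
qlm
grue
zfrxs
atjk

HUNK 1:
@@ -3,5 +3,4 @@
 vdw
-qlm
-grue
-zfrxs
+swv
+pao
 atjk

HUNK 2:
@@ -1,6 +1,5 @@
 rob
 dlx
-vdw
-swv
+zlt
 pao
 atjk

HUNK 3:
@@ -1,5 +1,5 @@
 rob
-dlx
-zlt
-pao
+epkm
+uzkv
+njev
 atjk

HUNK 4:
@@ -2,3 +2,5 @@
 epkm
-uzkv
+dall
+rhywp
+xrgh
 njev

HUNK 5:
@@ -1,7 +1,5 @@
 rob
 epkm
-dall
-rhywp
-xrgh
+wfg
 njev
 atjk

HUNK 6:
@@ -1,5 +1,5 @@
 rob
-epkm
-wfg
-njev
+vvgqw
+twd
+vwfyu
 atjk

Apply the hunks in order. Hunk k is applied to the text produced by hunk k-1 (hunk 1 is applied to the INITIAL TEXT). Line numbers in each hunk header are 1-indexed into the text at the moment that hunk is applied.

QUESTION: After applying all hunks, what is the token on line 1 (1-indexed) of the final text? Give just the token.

Hunk 1: at line 3 remove [qlm,grue,zfrxs] add [swv,pao] -> 6 lines: rob dlx vdw swv pao atjk
Hunk 2: at line 1 remove [vdw,swv] add [zlt] -> 5 lines: rob dlx zlt pao atjk
Hunk 3: at line 1 remove [dlx,zlt,pao] add [epkm,uzkv,njev] -> 5 lines: rob epkm uzkv njev atjk
Hunk 4: at line 2 remove [uzkv] add [dall,rhywp,xrgh] -> 7 lines: rob epkm dall rhywp xrgh njev atjk
Hunk 5: at line 1 remove [dall,rhywp,xrgh] add [wfg] -> 5 lines: rob epkm wfg njev atjk
Hunk 6: at line 1 remove [epkm,wfg,njev] add [vvgqw,twd,vwfyu] -> 5 lines: rob vvgqw twd vwfyu atjk
Final line 1: rob

Answer: rob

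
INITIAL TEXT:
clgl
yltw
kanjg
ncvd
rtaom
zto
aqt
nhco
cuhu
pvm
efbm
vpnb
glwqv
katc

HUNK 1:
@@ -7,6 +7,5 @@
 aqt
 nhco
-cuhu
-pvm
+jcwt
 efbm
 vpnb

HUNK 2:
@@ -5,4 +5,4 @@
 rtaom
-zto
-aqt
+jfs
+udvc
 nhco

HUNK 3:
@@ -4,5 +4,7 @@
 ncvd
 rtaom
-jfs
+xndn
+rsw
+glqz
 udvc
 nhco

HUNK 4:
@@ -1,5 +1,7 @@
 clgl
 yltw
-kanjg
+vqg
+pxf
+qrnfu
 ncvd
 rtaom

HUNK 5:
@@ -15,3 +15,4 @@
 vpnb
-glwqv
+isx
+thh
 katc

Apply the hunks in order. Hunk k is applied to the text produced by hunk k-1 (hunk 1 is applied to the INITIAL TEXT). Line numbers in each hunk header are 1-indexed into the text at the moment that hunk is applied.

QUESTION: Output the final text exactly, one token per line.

Answer: clgl
yltw
vqg
pxf
qrnfu
ncvd
rtaom
xndn
rsw
glqz
udvc
nhco
jcwt
efbm
vpnb
isx
thh
katc

Derivation:
Hunk 1: at line 7 remove [cuhu,pvm] add [jcwt] -> 13 lines: clgl yltw kanjg ncvd rtaom zto aqt nhco jcwt efbm vpnb glwqv katc
Hunk 2: at line 5 remove [zto,aqt] add [jfs,udvc] -> 13 lines: clgl yltw kanjg ncvd rtaom jfs udvc nhco jcwt efbm vpnb glwqv katc
Hunk 3: at line 4 remove [jfs] add [xndn,rsw,glqz] -> 15 lines: clgl yltw kanjg ncvd rtaom xndn rsw glqz udvc nhco jcwt efbm vpnb glwqv katc
Hunk 4: at line 1 remove [kanjg] add [vqg,pxf,qrnfu] -> 17 lines: clgl yltw vqg pxf qrnfu ncvd rtaom xndn rsw glqz udvc nhco jcwt efbm vpnb glwqv katc
Hunk 5: at line 15 remove [glwqv] add [isx,thh] -> 18 lines: clgl yltw vqg pxf qrnfu ncvd rtaom xndn rsw glqz udvc nhco jcwt efbm vpnb isx thh katc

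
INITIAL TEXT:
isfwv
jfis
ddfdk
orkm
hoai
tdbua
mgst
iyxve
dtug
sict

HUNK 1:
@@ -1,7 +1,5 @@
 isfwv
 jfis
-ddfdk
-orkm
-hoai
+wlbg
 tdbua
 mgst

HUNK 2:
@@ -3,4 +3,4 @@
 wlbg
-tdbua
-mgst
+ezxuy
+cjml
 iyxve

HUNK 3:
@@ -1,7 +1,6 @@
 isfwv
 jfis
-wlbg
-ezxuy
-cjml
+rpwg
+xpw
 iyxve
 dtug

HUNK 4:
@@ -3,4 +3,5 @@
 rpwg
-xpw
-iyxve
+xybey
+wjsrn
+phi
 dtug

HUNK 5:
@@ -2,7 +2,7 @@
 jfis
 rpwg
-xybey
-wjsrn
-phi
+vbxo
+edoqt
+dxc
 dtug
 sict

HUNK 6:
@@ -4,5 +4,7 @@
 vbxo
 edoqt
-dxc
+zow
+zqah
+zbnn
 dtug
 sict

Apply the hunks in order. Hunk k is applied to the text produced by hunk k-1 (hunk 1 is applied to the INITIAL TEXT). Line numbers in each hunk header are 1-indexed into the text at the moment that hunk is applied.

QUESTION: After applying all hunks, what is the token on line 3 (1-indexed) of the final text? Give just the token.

Answer: rpwg

Derivation:
Hunk 1: at line 1 remove [ddfdk,orkm,hoai] add [wlbg] -> 8 lines: isfwv jfis wlbg tdbua mgst iyxve dtug sict
Hunk 2: at line 3 remove [tdbua,mgst] add [ezxuy,cjml] -> 8 lines: isfwv jfis wlbg ezxuy cjml iyxve dtug sict
Hunk 3: at line 1 remove [wlbg,ezxuy,cjml] add [rpwg,xpw] -> 7 lines: isfwv jfis rpwg xpw iyxve dtug sict
Hunk 4: at line 3 remove [xpw,iyxve] add [xybey,wjsrn,phi] -> 8 lines: isfwv jfis rpwg xybey wjsrn phi dtug sict
Hunk 5: at line 2 remove [xybey,wjsrn,phi] add [vbxo,edoqt,dxc] -> 8 lines: isfwv jfis rpwg vbxo edoqt dxc dtug sict
Hunk 6: at line 4 remove [dxc] add [zow,zqah,zbnn] -> 10 lines: isfwv jfis rpwg vbxo edoqt zow zqah zbnn dtug sict
Final line 3: rpwg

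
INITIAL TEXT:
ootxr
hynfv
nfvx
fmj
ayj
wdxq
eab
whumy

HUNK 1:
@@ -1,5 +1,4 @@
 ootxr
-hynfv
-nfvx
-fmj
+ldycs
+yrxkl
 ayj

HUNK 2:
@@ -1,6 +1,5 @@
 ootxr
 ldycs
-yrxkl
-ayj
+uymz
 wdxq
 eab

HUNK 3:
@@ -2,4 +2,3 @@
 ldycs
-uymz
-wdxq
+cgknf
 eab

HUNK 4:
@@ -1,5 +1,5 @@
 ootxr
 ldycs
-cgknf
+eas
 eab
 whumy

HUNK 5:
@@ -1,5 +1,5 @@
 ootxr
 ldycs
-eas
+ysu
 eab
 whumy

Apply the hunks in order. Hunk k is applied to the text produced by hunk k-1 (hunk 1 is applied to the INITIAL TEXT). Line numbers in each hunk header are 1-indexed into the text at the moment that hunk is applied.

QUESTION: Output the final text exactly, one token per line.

Hunk 1: at line 1 remove [hynfv,nfvx,fmj] add [ldycs,yrxkl] -> 7 lines: ootxr ldycs yrxkl ayj wdxq eab whumy
Hunk 2: at line 1 remove [yrxkl,ayj] add [uymz] -> 6 lines: ootxr ldycs uymz wdxq eab whumy
Hunk 3: at line 2 remove [uymz,wdxq] add [cgknf] -> 5 lines: ootxr ldycs cgknf eab whumy
Hunk 4: at line 1 remove [cgknf] add [eas] -> 5 lines: ootxr ldycs eas eab whumy
Hunk 5: at line 1 remove [eas] add [ysu] -> 5 lines: ootxr ldycs ysu eab whumy

Answer: ootxr
ldycs
ysu
eab
whumy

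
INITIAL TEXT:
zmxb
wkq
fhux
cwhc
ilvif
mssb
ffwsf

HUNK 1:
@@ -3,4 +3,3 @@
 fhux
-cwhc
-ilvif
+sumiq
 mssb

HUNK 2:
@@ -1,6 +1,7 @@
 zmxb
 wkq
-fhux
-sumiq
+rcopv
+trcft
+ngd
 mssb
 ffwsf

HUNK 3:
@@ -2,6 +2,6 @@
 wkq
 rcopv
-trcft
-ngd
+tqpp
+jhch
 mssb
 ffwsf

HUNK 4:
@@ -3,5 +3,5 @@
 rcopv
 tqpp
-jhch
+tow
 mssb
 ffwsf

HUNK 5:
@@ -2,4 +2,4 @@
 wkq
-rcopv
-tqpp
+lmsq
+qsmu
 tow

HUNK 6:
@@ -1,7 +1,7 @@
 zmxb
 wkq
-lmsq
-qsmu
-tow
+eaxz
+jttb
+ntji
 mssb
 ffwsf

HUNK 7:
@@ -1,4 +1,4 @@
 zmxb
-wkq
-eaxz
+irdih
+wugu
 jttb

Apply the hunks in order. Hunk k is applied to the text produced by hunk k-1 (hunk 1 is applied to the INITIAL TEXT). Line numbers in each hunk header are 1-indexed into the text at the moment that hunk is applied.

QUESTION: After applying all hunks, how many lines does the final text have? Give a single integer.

Answer: 7

Derivation:
Hunk 1: at line 3 remove [cwhc,ilvif] add [sumiq] -> 6 lines: zmxb wkq fhux sumiq mssb ffwsf
Hunk 2: at line 1 remove [fhux,sumiq] add [rcopv,trcft,ngd] -> 7 lines: zmxb wkq rcopv trcft ngd mssb ffwsf
Hunk 3: at line 2 remove [trcft,ngd] add [tqpp,jhch] -> 7 lines: zmxb wkq rcopv tqpp jhch mssb ffwsf
Hunk 4: at line 3 remove [jhch] add [tow] -> 7 lines: zmxb wkq rcopv tqpp tow mssb ffwsf
Hunk 5: at line 2 remove [rcopv,tqpp] add [lmsq,qsmu] -> 7 lines: zmxb wkq lmsq qsmu tow mssb ffwsf
Hunk 6: at line 1 remove [lmsq,qsmu,tow] add [eaxz,jttb,ntji] -> 7 lines: zmxb wkq eaxz jttb ntji mssb ffwsf
Hunk 7: at line 1 remove [wkq,eaxz] add [irdih,wugu] -> 7 lines: zmxb irdih wugu jttb ntji mssb ffwsf
Final line count: 7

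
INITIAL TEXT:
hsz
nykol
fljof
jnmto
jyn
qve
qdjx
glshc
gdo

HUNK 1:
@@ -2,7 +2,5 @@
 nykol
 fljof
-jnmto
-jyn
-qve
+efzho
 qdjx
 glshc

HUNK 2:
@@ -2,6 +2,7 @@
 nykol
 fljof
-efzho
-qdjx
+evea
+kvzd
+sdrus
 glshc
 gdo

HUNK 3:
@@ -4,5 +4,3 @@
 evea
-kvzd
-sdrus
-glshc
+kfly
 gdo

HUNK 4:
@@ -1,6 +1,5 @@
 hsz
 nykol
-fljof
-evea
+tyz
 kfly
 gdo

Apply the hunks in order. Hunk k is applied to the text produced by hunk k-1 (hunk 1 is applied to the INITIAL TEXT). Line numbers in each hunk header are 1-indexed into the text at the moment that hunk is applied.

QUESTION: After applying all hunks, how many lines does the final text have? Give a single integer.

Answer: 5

Derivation:
Hunk 1: at line 2 remove [jnmto,jyn,qve] add [efzho] -> 7 lines: hsz nykol fljof efzho qdjx glshc gdo
Hunk 2: at line 2 remove [efzho,qdjx] add [evea,kvzd,sdrus] -> 8 lines: hsz nykol fljof evea kvzd sdrus glshc gdo
Hunk 3: at line 4 remove [kvzd,sdrus,glshc] add [kfly] -> 6 lines: hsz nykol fljof evea kfly gdo
Hunk 4: at line 1 remove [fljof,evea] add [tyz] -> 5 lines: hsz nykol tyz kfly gdo
Final line count: 5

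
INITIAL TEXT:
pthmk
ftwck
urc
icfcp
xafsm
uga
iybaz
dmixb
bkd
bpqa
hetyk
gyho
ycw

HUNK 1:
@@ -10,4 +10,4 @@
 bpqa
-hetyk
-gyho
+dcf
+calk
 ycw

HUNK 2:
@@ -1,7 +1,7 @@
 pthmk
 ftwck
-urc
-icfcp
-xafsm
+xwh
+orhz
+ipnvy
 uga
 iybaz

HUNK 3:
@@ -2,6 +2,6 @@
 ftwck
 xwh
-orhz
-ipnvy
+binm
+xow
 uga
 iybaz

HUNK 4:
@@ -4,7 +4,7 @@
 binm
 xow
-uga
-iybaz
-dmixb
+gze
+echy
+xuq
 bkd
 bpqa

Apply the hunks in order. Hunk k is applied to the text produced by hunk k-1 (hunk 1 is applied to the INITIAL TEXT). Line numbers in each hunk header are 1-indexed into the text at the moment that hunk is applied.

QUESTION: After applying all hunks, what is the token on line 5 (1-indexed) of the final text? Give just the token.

Hunk 1: at line 10 remove [hetyk,gyho] add [dcf,calk] -> 13 lines: pthmk ftwck urc icfcp xafsm uga iybaz dmixb bkd bpqa dcf calk ycw
Hunk 2: at line 1 remove [urc,icfcp,xafsm] add [xwh,orhz,ipnvy] -> 13 lines: pthmk ftwck xwh orhz ipnvy uga iybaz dmixb bkd bpqa dcf calk ycw
Hunk 3: at line 2 remove [orhz,ipnvy] add [binm,xow] -> 13 lines: pthmk ftwck xwh binm xow uga iybaz dmixb bkd bpqa dcf calk ycw
Hunk 4: at line 4 remove [uga,iybaz,dmixb] add [gze,echy,xuq] -> 13 lines: pthmk ftwck xwh binm xow gze echy xuq bkd bpqa dcf calk ycw
Final line 5: xow

Answer: xow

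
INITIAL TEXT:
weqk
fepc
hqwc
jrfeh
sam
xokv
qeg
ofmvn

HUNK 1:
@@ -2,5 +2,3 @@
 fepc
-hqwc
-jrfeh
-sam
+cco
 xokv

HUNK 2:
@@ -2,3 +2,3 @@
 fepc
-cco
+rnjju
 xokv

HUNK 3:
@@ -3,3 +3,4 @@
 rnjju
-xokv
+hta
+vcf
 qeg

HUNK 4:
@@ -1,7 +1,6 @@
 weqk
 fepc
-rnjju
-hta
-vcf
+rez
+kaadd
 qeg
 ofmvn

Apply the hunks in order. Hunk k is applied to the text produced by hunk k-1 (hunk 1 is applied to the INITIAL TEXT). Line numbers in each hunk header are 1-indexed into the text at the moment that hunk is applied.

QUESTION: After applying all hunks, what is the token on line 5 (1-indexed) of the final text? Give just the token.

Answer: qeg

Derivation:
Hunk 1: at line 2 remove [hqwc,jrfeh,sam] add [cco] -> 6 lines: weqk fepc cco xokv qeg ofmvn
Hunk 2: at line 2 remove [cco] add [rnjju] -> 6 lines: weqk fepc rnjju xokv qeg ofmvn
Hunk 3: at line 3 remove [xokv] add [hta,vcf] -> 7 lines: weqk fepc rnjju hta vcf qeg ofmvn
Hunk 4: at line 1 remove [rnjju,hta,vcf] add [rez,kaadd] -> 6 lines: weqk fepc rez kaadd qeg ofmvn
Final line 5: qeg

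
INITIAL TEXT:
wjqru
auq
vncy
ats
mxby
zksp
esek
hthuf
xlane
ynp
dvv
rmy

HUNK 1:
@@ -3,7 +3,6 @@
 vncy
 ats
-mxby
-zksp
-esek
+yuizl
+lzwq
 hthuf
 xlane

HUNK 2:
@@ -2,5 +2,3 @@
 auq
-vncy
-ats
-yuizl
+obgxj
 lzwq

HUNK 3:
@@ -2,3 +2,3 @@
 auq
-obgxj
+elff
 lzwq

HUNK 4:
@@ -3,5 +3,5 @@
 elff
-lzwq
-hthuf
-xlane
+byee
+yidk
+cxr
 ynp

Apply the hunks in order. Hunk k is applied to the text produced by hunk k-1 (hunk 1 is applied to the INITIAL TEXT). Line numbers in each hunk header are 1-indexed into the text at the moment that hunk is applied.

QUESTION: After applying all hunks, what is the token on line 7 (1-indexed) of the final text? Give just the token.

Hunk 1: at line 3 remove [mxby,zksp,esek] add [yuizl,lzwq] -> 11 lines: wjqru auq vncy ats yuizl lzwq hthuf xlane ynp dvv rmy
Hunk 2: at line 2 remove [vncy,ats,yuizl] add [obgxj] -> 9 lines: wjqru auq obgxj lzwq hthuf xlane ynp dvv rmy
Hunk 3: at line 2 remove [obgxj] add [elff] -> 9 lines: wjqru auq elff lzwq hthuf xlane ynp dvv rmy
Hunk 4: at line 3 remove [lzwq,hthuf,xlane] add [byee,yidk,cxr] -> 9 lines: wjqru auq elff byee yidk cxr ynp dvv rmy
Final line 7: ynp

Answer: ynp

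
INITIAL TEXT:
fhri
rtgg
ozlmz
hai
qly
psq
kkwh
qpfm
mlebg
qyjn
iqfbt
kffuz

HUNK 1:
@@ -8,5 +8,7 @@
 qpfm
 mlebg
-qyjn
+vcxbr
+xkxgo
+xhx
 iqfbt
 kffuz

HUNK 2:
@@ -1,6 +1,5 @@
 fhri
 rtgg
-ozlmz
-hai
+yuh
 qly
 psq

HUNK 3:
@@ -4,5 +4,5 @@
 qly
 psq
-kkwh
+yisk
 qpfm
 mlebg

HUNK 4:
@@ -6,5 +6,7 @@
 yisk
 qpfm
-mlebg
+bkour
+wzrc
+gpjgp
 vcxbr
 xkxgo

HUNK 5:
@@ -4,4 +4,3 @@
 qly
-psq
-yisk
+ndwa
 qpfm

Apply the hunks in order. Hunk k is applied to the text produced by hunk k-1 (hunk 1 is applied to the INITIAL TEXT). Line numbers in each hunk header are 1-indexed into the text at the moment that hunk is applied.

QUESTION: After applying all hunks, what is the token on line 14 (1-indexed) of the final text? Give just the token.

Hunk 1: at line 8 remove [qyjn] add [vcxbr,xkxgo,xhx] -> 14 lines: fhri rtgg ozlmz hai qly psq kkwh qpfm mlebg vcxbr xkxgo xhx iqfbt kffuz
Hunk 2: at line 1 remove [ozlmz,hai] add [yuh] -> 13 lines: fhri rtgg yuh qly psq kkwh qpfm mlebg vcxbr xkxgo xhx iqfbt kffuz
Hunk 3: at line 4 remove [kkwh] add [yisk] -> 13 lines: fhri rtgg yuh qly psq yisk qpfm mlebg vcxbr xkxgo xhx iqfbt kffuz
Hunk 4: at line 6 remove [mlebg] add [bkour,wzrc,gpjgp] -> 15 lines: fhri rtgg yuh qly psq yisk qpfm bkour wzrc gpjgp vcxbr xkxgo xhx iqfbt kffuz
Hunk 5: at line 4 remove [psq,yisk] add [ndwa] -> 14 lines: fhri rtgg yuh qly ndwa qpfm bkour wzrc gpjgp vcxbr xkxgo xhx iqfbt kffuz
Final line 14: kffuz

Answer: kffuz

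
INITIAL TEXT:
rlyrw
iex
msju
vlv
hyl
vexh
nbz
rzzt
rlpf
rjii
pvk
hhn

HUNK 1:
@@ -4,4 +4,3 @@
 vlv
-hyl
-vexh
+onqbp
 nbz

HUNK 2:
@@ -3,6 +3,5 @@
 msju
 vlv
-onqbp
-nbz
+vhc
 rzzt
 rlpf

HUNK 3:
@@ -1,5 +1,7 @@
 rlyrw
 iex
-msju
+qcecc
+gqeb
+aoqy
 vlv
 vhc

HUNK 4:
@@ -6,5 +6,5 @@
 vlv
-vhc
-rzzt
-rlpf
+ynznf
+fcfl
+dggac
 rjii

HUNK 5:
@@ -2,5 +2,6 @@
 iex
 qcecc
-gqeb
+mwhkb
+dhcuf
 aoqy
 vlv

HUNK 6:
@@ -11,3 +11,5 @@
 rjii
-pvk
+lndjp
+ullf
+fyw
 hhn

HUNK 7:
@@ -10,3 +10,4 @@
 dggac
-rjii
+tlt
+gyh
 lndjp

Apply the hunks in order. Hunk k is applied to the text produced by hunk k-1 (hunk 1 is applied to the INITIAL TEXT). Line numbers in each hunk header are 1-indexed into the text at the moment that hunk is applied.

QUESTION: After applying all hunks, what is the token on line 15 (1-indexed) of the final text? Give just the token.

Answer: fyw

Derivation:
Hunk 1: at line 4 remove [hyl,vexh] add [onqbp] -> 11 lines: rlyrw iex msju vlv onqbp nbz rzzt rlpf rjii pvk hhn
Hunk 2: at line 3 remove [onqbp,nbz] add [vhc] -> 10 lines: rlyrw iex msju vlv vhc rzzt rlpf rjii pvk hhn
Hunk 3: at line 1 remove [msju] add [qcecc,gqeb,aoqy] -> 12 lines: rlyrw iex qcecc gqeb aoqy vlv vhc rzzt rlpf rjii pvk hhn
Hunk 4: at line 6 remove [vhc,rzzt,rlpf] add [ynznf,fcfl,dggac] -> 12 lines: rlyrw iex qcecc gqeb aoqy vlv ynznf fcfl dggac rjii pvk hhn
Hunk 5: at line 2 remove [gqeb] add [mwhkb,dhcuf] -> 13 lines: rlyrw iex qcecc mwhkb dhcuf aoqy vlv ynznf fcfl dggac rjii pvk hhn
Hunk 6: at line 11 remove [pvk] add [lndjp,ullf,fyw] -> 15 lines: rlyrw iex qcecc mwhkb dhcuf aoqy vlv ynznf fcfl dggac rjii lndjp ullf fyw hhn
Hunk 7: at line 10 remove [rjii] add [tlt,gyh] -> 16 lines: rlyrw iex qcecc mwhkb dhcuf aoqy vlv ynznf fcfl dggac tlt gyh lndjp ullf fyw hhn
Final line 15: fyw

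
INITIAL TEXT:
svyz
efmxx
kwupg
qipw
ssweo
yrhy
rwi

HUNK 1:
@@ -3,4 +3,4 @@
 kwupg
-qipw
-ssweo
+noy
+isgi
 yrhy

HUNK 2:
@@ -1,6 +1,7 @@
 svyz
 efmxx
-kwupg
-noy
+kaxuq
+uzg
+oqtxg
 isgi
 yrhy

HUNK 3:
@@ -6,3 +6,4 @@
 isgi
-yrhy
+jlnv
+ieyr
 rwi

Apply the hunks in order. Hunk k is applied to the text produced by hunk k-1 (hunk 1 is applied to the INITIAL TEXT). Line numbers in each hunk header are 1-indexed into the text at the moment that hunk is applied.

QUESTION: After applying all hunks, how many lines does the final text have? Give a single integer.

Answer: 9

Derivation:
Hunk 1: at line 3 remove [qipw,ssweo] add [noy,isgi] -> 7 lines: svyz efmxx kwupg noy isgi yrhy rwi
Hunk 2: at line 1 remove [kwupg,noy] add [kaxuq,uzg,oqtxg] -> 8 lines: svyz efmxx kaxuq uzg oqtxg isgi yrhy rwi
Hunk 3: at line 6 remove [yrhy] add [jlnv,ieyr] -> 9 lines: svyz efmxx kaxuq uzg oqtxg isgi jlnv ieyr rwi
Final line count: 9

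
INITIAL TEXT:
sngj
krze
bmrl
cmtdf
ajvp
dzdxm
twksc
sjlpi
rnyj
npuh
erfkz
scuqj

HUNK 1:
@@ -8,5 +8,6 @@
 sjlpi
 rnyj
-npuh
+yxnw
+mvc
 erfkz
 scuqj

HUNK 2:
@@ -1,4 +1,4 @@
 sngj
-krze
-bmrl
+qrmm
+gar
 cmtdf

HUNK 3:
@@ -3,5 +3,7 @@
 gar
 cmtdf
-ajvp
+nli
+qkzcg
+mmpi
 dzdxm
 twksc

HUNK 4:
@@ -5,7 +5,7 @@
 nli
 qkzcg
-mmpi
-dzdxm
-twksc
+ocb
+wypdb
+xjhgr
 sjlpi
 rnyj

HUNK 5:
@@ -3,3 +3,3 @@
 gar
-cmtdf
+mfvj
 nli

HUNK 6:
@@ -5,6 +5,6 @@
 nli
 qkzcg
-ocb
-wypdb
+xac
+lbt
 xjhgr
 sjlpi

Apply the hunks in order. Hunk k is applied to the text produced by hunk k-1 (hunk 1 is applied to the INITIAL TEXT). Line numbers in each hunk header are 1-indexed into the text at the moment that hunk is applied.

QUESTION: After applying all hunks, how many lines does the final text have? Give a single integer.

Answer: 15

Derivation:
Hunk 1: at line 8 remove [npuh] add [yxnw,mvc] -> 13 lines: sngj krze bmrl cmtdf ajvp dzdxm twksc sjlpi rnyj yxnw mvc erfkz scuqj
Hunk 2: at line 1 remove [krze,bmrl] add [qrmm,gar] -> 13 lines: sngj qrmm gar cmtdf ajvp dzdxm twksc sjlpi rnyj yxnw mvc erfkz scuqj
Hunk 3: at line 3 remove [ajvp] add [nli,qkzcg,mmpi] -> 15 lines: sngj qrmm gar cmtdf nli qkzcg mmpi dzdxm twksc sjlpi rnyj yxnw mvc erfkz scuqj
Hunk 4: at line 5 remove [mmpi,dzdxm,twksc] add [ocb,wypdb,xjhgr] -> 15 lines: sngj qrmm gar cmtdf nli qkzcg ocb wypdb xjhgr sjlpi rnyj yxnw mvc erfkz scuqj
Hunk 5: at line 3 remove [cmtdf] add [mfvj] -> 15 lines: sngj qrmm gar mfvj nli qkzcg ocb wypdb xjhgr sjlpi rnyj yxnw mvc erfkz scuqj
Hunk 6: at line 5 remove [ocb,wypdb] add [xac,lbt] -> 15 lines: sngj qrmm gar mfvj nli qkzcg xac lbt xjhgr sjlpi rnyj yxnw mvc erfkz scuqj
Final line count: 15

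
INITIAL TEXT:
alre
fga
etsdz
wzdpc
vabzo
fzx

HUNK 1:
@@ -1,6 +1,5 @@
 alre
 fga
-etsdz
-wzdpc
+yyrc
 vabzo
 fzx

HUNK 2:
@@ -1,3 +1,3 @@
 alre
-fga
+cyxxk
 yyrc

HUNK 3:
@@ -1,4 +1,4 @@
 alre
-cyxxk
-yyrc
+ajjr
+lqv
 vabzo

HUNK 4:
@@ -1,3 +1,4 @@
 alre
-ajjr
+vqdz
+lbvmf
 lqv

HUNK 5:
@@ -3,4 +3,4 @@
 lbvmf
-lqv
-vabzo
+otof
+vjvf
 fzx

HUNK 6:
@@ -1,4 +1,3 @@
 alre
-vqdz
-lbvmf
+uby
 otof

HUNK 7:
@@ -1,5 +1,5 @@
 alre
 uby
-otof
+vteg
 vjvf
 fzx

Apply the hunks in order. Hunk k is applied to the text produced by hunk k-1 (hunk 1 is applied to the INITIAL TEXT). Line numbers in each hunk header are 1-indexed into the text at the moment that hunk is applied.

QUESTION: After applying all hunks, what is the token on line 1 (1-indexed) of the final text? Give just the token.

Hunk 1: at line 1 remove [etsdz,wzdpc] add [yyrc] -> 5 lines: alre fga yyrc vabzo fzx
Hunk 2: at line 1 remove [fga] add [cyxxk] -> 5 lines: alre cyxxk yyrc vabzo fzx
Hunk 3: at line 1 remove [cyxxk,yyrc] add [ajjr,lqv] -> 5 lines: alre ajjr lqv vabzo fzx
Hunk 4: at line 1 remove [ajjr] add [vqdz,lbvmf] -> 6 lines: alre vqdz lbvmf lqv vabzo fzx
Hunk 5: at line 3 remove [lqv,vabzo] add [otof,vjvf] -> 6 lines: alre vqdz lbvmf otof vjvf fzx
Hunk 6: at line 1 remove [vqdz,lbvmf] add [uby] -> 5 lines: alre uby otof vjvf fzx
Hunk 7: at line 1 remove [otof] add [vteg] -> 5 lines: alre uby vteg vjvf fzx
Final line 1: alre

Answer: alre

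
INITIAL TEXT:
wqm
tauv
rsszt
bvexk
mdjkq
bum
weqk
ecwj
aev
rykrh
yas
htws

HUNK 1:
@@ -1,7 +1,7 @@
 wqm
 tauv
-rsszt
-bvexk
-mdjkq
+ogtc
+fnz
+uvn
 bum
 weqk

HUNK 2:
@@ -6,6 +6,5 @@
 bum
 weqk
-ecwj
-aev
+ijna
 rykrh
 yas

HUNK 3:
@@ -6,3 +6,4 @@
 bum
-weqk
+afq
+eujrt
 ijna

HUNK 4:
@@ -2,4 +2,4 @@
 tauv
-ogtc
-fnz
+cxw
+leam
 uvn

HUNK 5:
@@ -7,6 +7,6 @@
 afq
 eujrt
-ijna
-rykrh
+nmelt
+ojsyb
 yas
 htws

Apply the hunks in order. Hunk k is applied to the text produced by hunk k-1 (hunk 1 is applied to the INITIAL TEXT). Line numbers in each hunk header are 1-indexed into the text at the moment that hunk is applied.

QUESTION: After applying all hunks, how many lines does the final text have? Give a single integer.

Hunk 1: at line 1 remove [rsszt,bvexk,mdjkq] add [ogtc,fnz,uvn] -> 12 lines: wqm tauv ogtc fnz uvn bum weqk ecwj aev rykrh yas htws
Hunk 2: at line 6 remove [ecwj,aev] add [ijna] -> 11 lines: wqm tauv ogtc fnz uvn bum weqk ijna rykrh yas htws
Hunk 3: at line 6 remove [weqk] add [afq,eujrt] -> 12 lines: wqm tauv ogtc fnz uvn bum afq eujrt ijna rykrh yas htws
Hunk 4: at line 2 remove [ogtc,fnz] add [cxw,leam] -> 12 lines: wqm tauv cxw leam uvn bum afq eujrt ijna rykrh yas htws
Hunk 5: at line 7 remove [ijna,rykrh] add [nmelt,ojsyb] -> 12 lines: wqm tauv cxw leam uvn bum afq eujrt nmelt ojsyb yas htws
Final line count: 12

Answer: 12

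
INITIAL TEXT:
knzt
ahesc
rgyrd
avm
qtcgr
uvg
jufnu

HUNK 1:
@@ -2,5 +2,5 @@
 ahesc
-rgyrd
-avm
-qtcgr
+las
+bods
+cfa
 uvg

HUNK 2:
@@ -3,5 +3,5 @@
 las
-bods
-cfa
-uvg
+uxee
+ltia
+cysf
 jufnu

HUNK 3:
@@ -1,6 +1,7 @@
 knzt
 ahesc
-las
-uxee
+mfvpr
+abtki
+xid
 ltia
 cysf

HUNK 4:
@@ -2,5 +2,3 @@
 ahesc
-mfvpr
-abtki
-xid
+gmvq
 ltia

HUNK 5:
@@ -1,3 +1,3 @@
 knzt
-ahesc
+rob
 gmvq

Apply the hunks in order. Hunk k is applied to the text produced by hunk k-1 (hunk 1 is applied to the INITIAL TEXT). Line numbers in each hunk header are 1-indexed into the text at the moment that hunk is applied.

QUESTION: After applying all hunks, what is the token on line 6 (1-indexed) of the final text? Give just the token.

Hunk 1: at line 2 remove [rgyrd,avm,qtcgr] add [las,bods,cfa] -> 7 lines: knzt ahesc las bods cfa uvg jufnu
Hunk 2: at line 3 remove [bods,cfa,uvg] add [uxee,ltia,cysf] -> 7 lines: knzt ahesc las uxee ltia cysf jufnu
Hunk 3: at line 1 remove [las,uxee] add [mfvpr,abtki,xid] -> 8 lines: knzt ahesc mfvpr abtki xid ltia cysf jufnu
Hunk 4: at line 2 remove [mfvpr,abtki,xid] add [gmvq] -> 6 lines: knzt ahesc gmvq ltia cysf jufnu
Hunk 5: at line 1 remove [ahesc] add [rob] -> 6 lines: knzt rob gmvq ltia cysf jufnu
Final line 6: jufnu

Answer: jufnu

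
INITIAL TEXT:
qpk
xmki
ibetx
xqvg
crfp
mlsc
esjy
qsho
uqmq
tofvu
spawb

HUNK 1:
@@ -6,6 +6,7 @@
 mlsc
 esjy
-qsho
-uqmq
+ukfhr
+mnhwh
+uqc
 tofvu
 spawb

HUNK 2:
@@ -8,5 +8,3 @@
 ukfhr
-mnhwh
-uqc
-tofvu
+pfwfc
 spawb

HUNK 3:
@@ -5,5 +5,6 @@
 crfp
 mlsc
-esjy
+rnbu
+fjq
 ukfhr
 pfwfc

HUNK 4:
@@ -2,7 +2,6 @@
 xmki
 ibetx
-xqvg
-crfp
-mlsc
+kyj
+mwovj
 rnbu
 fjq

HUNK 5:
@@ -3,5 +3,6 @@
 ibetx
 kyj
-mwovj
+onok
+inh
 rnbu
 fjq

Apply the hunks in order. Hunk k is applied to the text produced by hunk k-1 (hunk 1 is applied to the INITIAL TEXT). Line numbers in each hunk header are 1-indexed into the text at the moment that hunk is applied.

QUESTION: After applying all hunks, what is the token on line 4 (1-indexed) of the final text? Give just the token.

Answer: kyj

Derivation:
Hunk 1: at line 6 remove [qsho,uqmq] add [ukfhr,mnhwh,uqc] -> 12 lines: qpk xmki ibetx xqvg crfp mlsc esjy ukfhr mnhwh uqc tofvu spawb
Hunk 2: at line 8 remove [mnhwh,uqc,tofvu] add [pfwfc] -> 10 lines: qpk xmki ibetx xqvg crfp mlsc esjy ukfhr pfwfc spawb
Hunk 3: at line 5 remove [esjy] add [rnbu,fjq] -> 11 lines: qpk xmki ibetx xqvg crfp mlsc rnbu fjq ukfhr pfwfc spawb
Hunk 4: at line 2 remove [xqvg,crfp,mlsc] add [kyj,mwovj] -> 10 lines: qpk xmki ibetx kyj mwovj rnbu fjq ukfhr pfwfc spawb
Hunk 5: at line 3 remove [mwovj] add [onok,inh] -> 11 lines: qpk xmki ibetx kyj onok inh rnbu fjq ukfhr pfwfc spawb
Final line 4: kyj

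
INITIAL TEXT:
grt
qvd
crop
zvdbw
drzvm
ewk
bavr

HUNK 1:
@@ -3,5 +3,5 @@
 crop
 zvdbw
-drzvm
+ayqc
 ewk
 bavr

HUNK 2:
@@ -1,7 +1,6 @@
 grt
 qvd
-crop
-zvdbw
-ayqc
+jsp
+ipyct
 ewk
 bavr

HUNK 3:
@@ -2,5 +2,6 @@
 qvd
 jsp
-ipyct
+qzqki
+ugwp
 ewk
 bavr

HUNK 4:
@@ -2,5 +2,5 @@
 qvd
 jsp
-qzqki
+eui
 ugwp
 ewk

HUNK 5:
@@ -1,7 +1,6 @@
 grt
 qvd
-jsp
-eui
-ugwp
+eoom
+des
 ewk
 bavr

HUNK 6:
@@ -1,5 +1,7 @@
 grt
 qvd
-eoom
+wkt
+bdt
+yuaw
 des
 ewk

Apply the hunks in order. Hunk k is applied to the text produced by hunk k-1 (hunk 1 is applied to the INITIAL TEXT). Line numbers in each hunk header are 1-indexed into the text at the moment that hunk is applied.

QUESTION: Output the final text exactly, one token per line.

Answer: grt
qvd
wkt
bdt
yuaw
des
ewk
bavr

Derivation:
Hunk 1: at line 3 remove [drzvm] add [ayqc] -> 7 lines: grt qvd crop zvdbw ayqc ewk bavr
Hunk 2: at line 1 remove [crop,zvdbw,ayqc] add [jsp,ipyct] -> 6 lines: grt qvd jsp ipyct ewk bavr
Hunk 3: at line 2 remove [ipyct] add [qzqki,ugwp] -> 7 lines: grt qvd jsp qzqki ugwp ewk bavr
Hunk 4: at line 2 remove [qzqki] add [eui] -> 7 lines: grt qvd jsp eui ugwp ewk bavr
Hunk 5: at line 1 remove [jsp,eui,ugwp] add [eoom,des] -> 6 lines: grt qvd eoom des ewk bavr
Hunk 6: at line 1 remove [eoom] add [wkt,bdt,yuaw] -> 8 lines: grt qvd wkt bdt yuaw des ewk bavr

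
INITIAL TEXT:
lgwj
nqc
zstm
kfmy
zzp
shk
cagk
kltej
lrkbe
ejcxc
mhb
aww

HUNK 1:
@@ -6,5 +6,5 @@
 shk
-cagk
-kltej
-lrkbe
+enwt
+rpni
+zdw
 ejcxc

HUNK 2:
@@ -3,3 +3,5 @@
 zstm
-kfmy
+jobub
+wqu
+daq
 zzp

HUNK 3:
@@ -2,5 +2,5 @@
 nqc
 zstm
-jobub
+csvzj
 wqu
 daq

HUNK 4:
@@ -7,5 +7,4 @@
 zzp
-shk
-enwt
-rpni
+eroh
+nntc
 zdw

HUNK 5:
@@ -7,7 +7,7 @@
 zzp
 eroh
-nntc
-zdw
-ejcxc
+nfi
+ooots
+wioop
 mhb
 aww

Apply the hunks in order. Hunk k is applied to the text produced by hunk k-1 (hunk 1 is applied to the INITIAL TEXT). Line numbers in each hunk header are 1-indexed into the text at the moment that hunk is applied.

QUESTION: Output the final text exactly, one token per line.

Hunk 1: at line 6 remove [cagk,kltej,lrkbe] add [enwt,rpni,zdw] -> 12 lines: lgwj nqc zstm kfmy zzp shk enwt rpni zdw ejcxc mhb aww
Hunk 2: at line 3 remove [kfmy] add [jobub,wqu,daq] -> 14 lines: lgwj nqc zstm jobub wqu daq zzp shk enwt rpni zdw ejcxc mhb aww
Hunk 3: at line 2 remove [jobub] add [csvzj] -> 14 lines: lgwj nqc zstm csvzj wqu daq zzp shk enwt rpni zdw ejcxc mhb aww
Hunk 4: at line 7 remove [shk,enwt,rpni] add [eroh,nntc] -> 13 lines: lgwj nqc zstm csvzj wqu daq zzp eroh nntc zdw ejcxc mhb aww
Hunk 5: at line 7 remove [nntc,zdw,ejcxc] add [nfi,ooots,wioop] -> 13 lines: lgwj nqc zstm csvzj wqu daq zzp eroh nfi ooots wioop mhb aww

Answer: lgwj
nqc
zstm
csvzj
wqu
daq
zzp
eroh
nfi
ooots
wioop
mhb
aww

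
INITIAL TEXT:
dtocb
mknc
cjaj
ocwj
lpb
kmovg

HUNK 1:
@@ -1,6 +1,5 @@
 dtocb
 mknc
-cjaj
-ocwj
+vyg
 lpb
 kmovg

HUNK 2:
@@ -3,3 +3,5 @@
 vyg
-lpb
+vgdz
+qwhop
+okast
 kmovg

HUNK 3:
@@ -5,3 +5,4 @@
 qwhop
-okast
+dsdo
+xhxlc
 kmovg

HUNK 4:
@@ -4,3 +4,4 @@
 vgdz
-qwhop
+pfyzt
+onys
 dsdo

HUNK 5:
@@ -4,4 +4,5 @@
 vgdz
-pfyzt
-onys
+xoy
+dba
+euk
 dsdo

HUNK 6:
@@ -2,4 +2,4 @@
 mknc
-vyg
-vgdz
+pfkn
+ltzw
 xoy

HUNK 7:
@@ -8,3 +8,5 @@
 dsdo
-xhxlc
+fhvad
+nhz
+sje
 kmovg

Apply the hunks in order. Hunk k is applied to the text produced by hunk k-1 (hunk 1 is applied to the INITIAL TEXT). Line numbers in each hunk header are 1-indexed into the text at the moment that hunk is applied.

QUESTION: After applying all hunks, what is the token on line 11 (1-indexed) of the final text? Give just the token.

Hunk 1: at line 1 remove [cjaj,ocwj] add [vyg] -> 5 lines: dtocb mknc vyg lpb kmovg
Hunk 2: at line 3 remove [lpb] add [vgdz,qwhop,okast] -> 7 lines: dtocb mknc vyg vgdz qwhop okast kmovg
Hunk 3: at line 5 remove [okast] add [dsdo,xhxlc] -> 8 lines: dtocb mknc vyg vgdz qwhop dsdo xhxlc kmovg
Hunk 4: at line 4 remove [qwhop] add [pfyzt,onys] -> 9 lines: dtocb mknc vyg vgdz pfyzt onys dsdo xhxlc kmovg
Hunk 5: at line 4 remove [pfyzt,onys] add [xoy,dba,euk] -> 10 lines: dtocb mknc vyg vgdz xoy dba euk dsdo xhxlc kmovg
Hunk 6: at line 2 remove [vyg,vgdz] add [pfkn,ltzw] -> 10 lines: dtocb mknc pfkn ltzw xoy dba euk dsdo xhxlc kmovg
Hunk 7: at line 8 remove [xhxlc] add [fhvad,nhz,sje] -> 12 lines: dtocb mknc pfkn ltzw xoy dba euk dsdo fhvad nhz sje kmovg
Final line 11: sje

Answer: sje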